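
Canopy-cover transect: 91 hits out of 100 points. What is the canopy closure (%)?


Formula: Canopy closure = covered points / total points * 100
Closure = 91 / 100 * 100
Closure = 0.91 * 100 = 91.0%

91.0


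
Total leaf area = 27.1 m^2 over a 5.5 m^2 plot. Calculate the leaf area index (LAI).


Formula: LAI = total leaf area / ground area  (dimensionless)
LAI = 27.1 m^2 / 5.5 m^2
LAI = 4.93

4.93


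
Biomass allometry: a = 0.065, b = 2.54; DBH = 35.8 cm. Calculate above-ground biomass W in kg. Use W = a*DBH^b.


Formula: W = a * DBH^b  (allometric power law)
DBH^b = 35.8^2.54 = 8848.3621
W = 0.065 * 8848.3621 = 575.1 kg

575.1


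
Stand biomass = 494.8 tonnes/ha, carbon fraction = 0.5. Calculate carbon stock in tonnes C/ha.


Formula: Carbon Stock = Biomass * Carbon Fraction
C = 494.8 t/ha * 0.5
C = 247.4 t C/ha

247.4


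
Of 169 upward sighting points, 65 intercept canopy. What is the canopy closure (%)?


Formula: Canopy closure = covered points / total points * 100
Closure = 65 / 169 * 100
Closure = 0.3846 * 100 = 38.5%

38.5


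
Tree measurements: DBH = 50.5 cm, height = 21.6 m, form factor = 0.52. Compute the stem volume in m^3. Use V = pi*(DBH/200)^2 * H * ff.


Formula: V = pi * (DBH/200)^2 * H * ff
Radius = DBH/200 = 50.5/200 = 0.2525 m
Radius^2 = 0.2525^2 = 0.06375625 m^2
V = pi * 0.06375625 * 21.6 * 0.52
V = 2.25 m^3

2.25


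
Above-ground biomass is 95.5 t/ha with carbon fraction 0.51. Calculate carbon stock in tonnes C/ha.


Formula: Carbon Stock = Biomass * Carbon Fraction
C = 95.5 t/ha * 0.51
C = 48.7 t C/ha

48.7


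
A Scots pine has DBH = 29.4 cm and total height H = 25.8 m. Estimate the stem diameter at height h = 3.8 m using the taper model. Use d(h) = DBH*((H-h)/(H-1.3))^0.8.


Taper: d(h) = DBH * ((H - h) / (H - 1.3))^0.8
Numerator = H - h = 25.8 - 3.8 = 22.0 m
Denominator = H - 1.3 = 25.8 - 1.3 = 24.5 m
Ratio = 22.0 / 24.5 = 0.89796
d = 29.4 * 0.89796^0.8 = 27.0 cm

27.0


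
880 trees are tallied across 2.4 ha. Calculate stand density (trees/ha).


Formula: Stand Density = N_trees / Area_ha
Density = 880 trees / 2.4 ha
Density = 367 trees/ha

367


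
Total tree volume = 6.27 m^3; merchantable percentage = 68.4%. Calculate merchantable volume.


Formula: MV = V_total * (merchantable_pct / 100)
Merchantable fraction = 68.4% / 100 = 0.684
MV = 6.27 m^3 * 0.684 = 4.289 m^3

4.289


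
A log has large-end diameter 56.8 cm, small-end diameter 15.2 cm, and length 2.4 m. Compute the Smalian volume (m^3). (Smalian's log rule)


Smalian: V = (A1 + A2)/2 * L,  A = pi*(D/200)^2
A1 = pi*(56.8/200)^2 = 0.253388 m^2
A2 = pi*(15.2/200)^2 = 0.018146 m^2
V = (0.253388+0.018146)/2*2.4 = 0.3258 m^3

0.3258


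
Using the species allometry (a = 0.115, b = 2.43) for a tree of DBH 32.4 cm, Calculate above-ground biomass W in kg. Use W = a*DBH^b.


Formula: W = a * DBH^b  (allometric power law)
DBH^b = 32.4^2.43 = 4684.0808
W = 0.115 * 4684.0808 = 538.7 kg

538.7


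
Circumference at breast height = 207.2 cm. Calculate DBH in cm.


Formula: DBH = C / pi
DBH = 207.2 / pi
pi = 3.14159...
DBH = 66.0 cm

66.0


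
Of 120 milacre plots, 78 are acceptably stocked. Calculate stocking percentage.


Formula: Stocking % = stocked plots / total plots * 100
Stocking = 78 / 120 * 100
Stocking = 0.65 * 100 = 65.0%

65.0


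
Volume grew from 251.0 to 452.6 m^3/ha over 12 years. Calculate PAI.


Formula: PAI = (V_T2 - V_T1) / (T2 - T1)
Volume increment = 452.6 - 251.0 = 201.6 m^3/ha
PAI = 201.6 / 12 = 16.8 m^3/ha/year

16.8


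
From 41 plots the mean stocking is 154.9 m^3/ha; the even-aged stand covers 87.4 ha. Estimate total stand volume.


Formula: Total Volume = Mean Volume per ha * Total Area
Total Volume = 154.9 m^3/ha * 87.4 ha
Total Volume = 13538 m^3

13538


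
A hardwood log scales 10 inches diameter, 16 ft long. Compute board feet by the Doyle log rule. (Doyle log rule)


Doyle: BF = (D - 4)^2 * L / 16
Adjusted diameter = 10 - 4 = 6 in
(D-4)^2 = 6^2 = 36
BF = 36 * 16 / 16 = 36 BF

36


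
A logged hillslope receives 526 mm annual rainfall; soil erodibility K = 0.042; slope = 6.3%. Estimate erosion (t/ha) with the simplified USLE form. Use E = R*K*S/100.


Formula: E = R * K * S / 100  (simplified USLE)
R * K = 526 * 0.042 = 22.092
E = 22.092 * 6.3 / 100 = 1.39 t/ha

1.39


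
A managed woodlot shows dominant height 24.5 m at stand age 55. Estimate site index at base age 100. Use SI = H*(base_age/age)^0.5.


Formula: SI = H_dom * (base_age / age)^0.5
Age ratio = 100 / 55 = 1.81818
sqrt(age_ratio) = 1.3484
SI = 24.5 * 1.3484 = 33.0 m

33.0


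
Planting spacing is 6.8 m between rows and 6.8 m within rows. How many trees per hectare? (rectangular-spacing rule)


Formula: TPH = 10000 m^2/ha / (spacing_x * spacing_y)
Area per tree = 6.8 m * 6.8 m = 46.24 m^2
TPH = 10000 / 46.24 = 216 trees/ha

216


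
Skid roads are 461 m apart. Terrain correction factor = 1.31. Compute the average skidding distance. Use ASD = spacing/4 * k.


Formula: ASD = (spacing / 4) * correction
Uncorrected distance = spacing / 4 = 461 / 4 = 115.25 m
ASD = 115.25 * 1.31 = 151 m

151


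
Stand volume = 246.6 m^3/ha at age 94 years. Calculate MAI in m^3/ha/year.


Formula: MAI = Total Volume / Stand Age
MAI = 246.6 m^3/ha / 94 years
MAI = 2.62 m^3/ha/year

2.62


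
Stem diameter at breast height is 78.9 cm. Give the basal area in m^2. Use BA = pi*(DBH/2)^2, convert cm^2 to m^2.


Formula: BA = pi * (DBH/2)^2 / 10000  (cm^2 to m^2)
Radius = DBH/2 = 78.9/2 = 39.45 cm
BA = pi * 39.45^2 / 10000
   = 4889.2685 cm^2 / 10000
   = 0.4889 m^2

0.4889


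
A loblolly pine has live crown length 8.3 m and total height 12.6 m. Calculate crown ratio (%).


Formula: Crown Ratio = (Crown Length / Total Height) * 100
CR = (8.3 m / 12.6 m) * 100
CR = 0.6587 * 100 = 65.9%

65.9


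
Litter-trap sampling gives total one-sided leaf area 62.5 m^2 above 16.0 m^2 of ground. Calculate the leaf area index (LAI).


Formula: LAI = total leaf area / ground area  (dimensionless)
LAI = 62.5 m^2 / 16.0 m^2
LAI = 3.91

3.91


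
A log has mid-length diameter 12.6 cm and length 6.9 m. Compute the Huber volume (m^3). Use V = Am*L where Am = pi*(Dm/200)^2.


Huber: V = Am * L,  Am = pi*(Dm/200)^2
Am = pi*(12.6/200)^2 = 0.012469 m^2
V = 0.012469*6.9 = 0.086 m^3

0.086


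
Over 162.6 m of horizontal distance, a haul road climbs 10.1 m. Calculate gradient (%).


Formula: Gradient = rise / run * 100
Gradient = 10.1 / 162.6 * 100 = 6.2%

6.2


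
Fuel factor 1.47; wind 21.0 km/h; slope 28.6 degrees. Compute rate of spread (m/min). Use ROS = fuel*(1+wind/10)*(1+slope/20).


Formula: ROS = fuel * (1 + wind/10) * (1 + slope/20)
Wind factor = 1 + 21.0/10 = 3.1
Slope factor = 1 + 28.6/20 = 2.43
ROS = 1.47 * 3.1 * 2.43 = 11.07 m/min

11.07


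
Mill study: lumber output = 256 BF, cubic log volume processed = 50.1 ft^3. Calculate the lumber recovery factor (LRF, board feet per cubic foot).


Formula: LRF = Lumber Output (BF) / Log Input (ft^3)
LRF = 256 BF / 50.1 ft^3
LRF = 5.11 BF/ft^3

5.11


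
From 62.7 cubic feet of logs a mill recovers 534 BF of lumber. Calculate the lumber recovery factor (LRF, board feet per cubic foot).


Formula: LRF = Lumber Output (BF) / Log Input (ft^3)
LRF = 534 BF / 62.7 ft^3
LRF = 8.52 BF/ft^3

8.52


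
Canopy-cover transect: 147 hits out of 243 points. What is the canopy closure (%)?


Formula: Canopy closure = covered points / total points * 100
Closure = 147 / 243 * 100
Closure = 0.6049 * 100 = 60.5%

60.5


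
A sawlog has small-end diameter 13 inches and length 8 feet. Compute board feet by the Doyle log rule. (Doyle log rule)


Doyle: BF = (D - 4)^2 * L / 16
Adjusted diameter = 13 - 4 = 9 in
(D-4)^2 = 9^2 = 81
BF = 81 * 8 / 16 = 41 BF

41


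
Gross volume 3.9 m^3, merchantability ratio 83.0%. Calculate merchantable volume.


Formula: MV = V_total * (merchantable_pct / 100)
Merchantable fraction = 83.0% / 100 = 0.83
MV = 3.9 m^3 * 0.83 = 3.237 m^3

3.237


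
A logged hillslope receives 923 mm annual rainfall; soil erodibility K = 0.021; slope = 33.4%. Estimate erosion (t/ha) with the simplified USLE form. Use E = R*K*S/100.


Formula: E = R * K * S / 100  (simplified USLE)
R * K = 923 * 0.021 = 19.383
E = 19.383 * 33.4 / 100 = 6.47 t/ha

6.47


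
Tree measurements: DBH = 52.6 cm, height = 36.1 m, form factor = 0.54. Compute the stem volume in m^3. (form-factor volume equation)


Formula: V = pi * (DBH/200)^2 * H * ff
Radius = DBH/200 = 52.6/200 = 0.263 m
Radius^2 = 0.263^2 = 0.069169 m^2
V = pi * 0.069169 * 36.1 * 0.54
V = 4.236 m^3

4.236


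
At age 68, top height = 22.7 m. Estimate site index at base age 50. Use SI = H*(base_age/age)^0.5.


Formula: SI = H_dom * (base_age / age)^0.5
Age ratio = 50 / 68 = 0.73529
sqrt(age_ratio) = 0.85749
SI = 22.7 * 0.85749 = 19.5 m

19.5


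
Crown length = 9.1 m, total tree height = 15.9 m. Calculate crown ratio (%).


Formula: Crown Ratio = (Crown Length / Total Height) * 100
CR = (9.1 m / 15.9 m) * 100
CR = 0.5723 * 100 = 57.2%

57.2


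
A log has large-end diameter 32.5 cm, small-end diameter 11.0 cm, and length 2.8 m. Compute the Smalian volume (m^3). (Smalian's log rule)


Smalian: V = (A1 + A2)/2 * L,  A = pi*(D/200)^2
A1 = pi*(32.5/200)^2 = 0.082958 m^2
A2 = pi*(11.0/200)^2 = 0.009503 m^2
V = (0.082958+0.009503)/2*2.8 = 0.1294 m^3

0.1294


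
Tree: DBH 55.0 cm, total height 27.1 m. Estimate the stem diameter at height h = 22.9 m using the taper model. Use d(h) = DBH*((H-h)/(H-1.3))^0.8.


Taper: d(h) = DBH * ((H - h) / (H - 1.3))^0.8
Numerator = H - h = 27.1 - 22.9 = 4.2 m
Denominator = H - 1.3 = 27.1 - 1.3 = 25.8 m
Ratio = 4.2 / 25.8 = 0.16279
d = 55.0 * 0.16279^0.8 = 12.9 cm

12.9


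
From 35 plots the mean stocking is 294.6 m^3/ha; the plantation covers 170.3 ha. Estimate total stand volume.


Formula: Total Volume = Mean Volume per ha * Total Area
Total Volume = 294.6 m^3/ha * 170.3 ha
Total Volume = 50170 m^3

50170


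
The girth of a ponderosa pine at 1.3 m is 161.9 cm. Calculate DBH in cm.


Formula: DBH = C / pi
DBH = 161.9 / pi
pi = 3.14159...
DBH = 51.5 cm

51.5


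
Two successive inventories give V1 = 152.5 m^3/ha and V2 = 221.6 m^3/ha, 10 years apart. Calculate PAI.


Formula: PAI = (V_T2 - V_T1) / (T2 - T1)
Volume increment = 221.6 - 152.5 = 69.1 m^3/ha
PAI = 69.1 / 10 = 6.91 m^3/ha/year

6.91


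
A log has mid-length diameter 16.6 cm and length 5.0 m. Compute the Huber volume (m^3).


Huber: V = Am * L,  Am = pi*(Dm/200)^2
Am = pi*(16.6/200)^2 = 0.021642 m^2
V = 0.021642*5.0 = 0.1082 m^3

0.1082


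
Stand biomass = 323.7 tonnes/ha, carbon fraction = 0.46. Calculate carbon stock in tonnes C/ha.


Formula: Carbon Stock = Biomass * Carbon Fraction
C = 323.7 t/ha * 0.46
C = 148.9 t C/ha

148.9


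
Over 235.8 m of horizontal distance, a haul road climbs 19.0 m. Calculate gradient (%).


Formula: Gradient = rise / run * 100
Gradient = 19.0 / 235.8 * 100 = 8.1%

8.1


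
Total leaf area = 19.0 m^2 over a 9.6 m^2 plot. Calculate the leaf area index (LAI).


Formula: LAI = total leaf area / ground area  (dimensionless)
LAI = 19.0 m^2 / 9.6 m^2
LAI = 1.98

1.98


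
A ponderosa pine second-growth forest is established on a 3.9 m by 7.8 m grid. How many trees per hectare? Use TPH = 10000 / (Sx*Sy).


Formula: TPH = 10000 m^2/ha / (spacing_x * spacing_y)
Area per tree = 3.9 m * 7.8 m = 30.42 m^2
TPH = 10000 / 30.42 = 329 trees/ha

329


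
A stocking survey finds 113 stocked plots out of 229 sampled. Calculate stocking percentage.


Formula: Stocking % = stocked plots / total plots * 100
Stocking = 113 / 229 * 100
Stocking = 0.4934 * 100 = 49.3%

49.3


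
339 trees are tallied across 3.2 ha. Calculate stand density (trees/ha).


Formula: Stand Density = N_trees / Area_ha
Density = 339 trees / 3.2 ha
Density = 106 trees/ha

106


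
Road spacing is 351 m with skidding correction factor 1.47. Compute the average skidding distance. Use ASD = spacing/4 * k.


Formula: ASD = (spacing / 4) * correction
Uncorrected distance = spacing / 4 = 351 / 4 = 87.75 m
ASD = 87.75 * 1.47 = 129 m

129


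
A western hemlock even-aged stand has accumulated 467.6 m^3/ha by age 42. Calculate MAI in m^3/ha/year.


Formula: MAI = Total Volume / Stand Age
MAI = 467.6 m^3/ha / 42 years
MAI = 11.13 m^3/ha/year

11.13


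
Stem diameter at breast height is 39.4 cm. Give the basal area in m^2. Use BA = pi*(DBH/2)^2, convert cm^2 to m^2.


Formula: BA = pi * (DBH/2)^2 / 10000  (cm^2 to m^2)
Radius = DBH/2 = 39.4/2 = 19.7 cm
BA = pi * 19.7^2 / 10000
   = 1219.2207 cm^2 / 10000
   = 0.1219 m^2

0.1219


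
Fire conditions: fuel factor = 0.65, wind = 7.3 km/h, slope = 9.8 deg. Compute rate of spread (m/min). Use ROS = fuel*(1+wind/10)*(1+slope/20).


Formula: ROS = fuel * (1 + wind/10) * (1 + slope/20)
Wind factor = 1 + 7.3/10 = 1.73
Slope factor = 1 + 9.8/20 = 1.49
ROS = 0.65 * 1.73 * 1.49 = 1.68 m/min

1.68


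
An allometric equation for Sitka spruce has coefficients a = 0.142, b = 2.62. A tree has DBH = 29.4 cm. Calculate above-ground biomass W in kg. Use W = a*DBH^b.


Formula: W = a * DBH^b  (allometric power law)
DBH^b = 29.4^2.62 = 7031.8566
W = 0.142 * 7031.8566 = 998.5 kg

998.5


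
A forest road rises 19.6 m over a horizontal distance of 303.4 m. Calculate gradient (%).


Formula: Gradient = rise / run * 100
Gradient = 19.6 / 303.4 * 100 = 6.5%

6.5


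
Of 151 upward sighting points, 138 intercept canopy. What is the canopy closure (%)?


Formula: Canopy closure = covered points / total points * 100
Closure = 138 / 151 * 100
Closure = 0.9139 * 100 = 91.4%

91.4


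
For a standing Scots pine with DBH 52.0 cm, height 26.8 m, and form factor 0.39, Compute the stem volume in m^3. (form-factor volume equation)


Formula: V = pi * (DBH/200)^2 * H * ff
Radius = DBH/200 = 52.0/200 = 0.26 m
Radius^2 = 0.26^2 = 0.0676 m^2
V = pi * 0.0676 * 26.8 * 0.39
V = 2.22 m^3

2.22


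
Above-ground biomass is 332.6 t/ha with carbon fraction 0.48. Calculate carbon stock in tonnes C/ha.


Formula: Carbon Stock = Biomass * Carbon Fraction
C = 332.6 t/ha * 0.48
C = 159.6 t C/ha

159.6


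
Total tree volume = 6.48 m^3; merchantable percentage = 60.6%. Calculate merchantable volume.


Formula: MV = V_total * (merchantable_pct / 100)
Merchantable fraction = 60.6% / 100 = 0.606
MV = 6.48 m^3 * 0.606 = 3.927 m^3

3.927


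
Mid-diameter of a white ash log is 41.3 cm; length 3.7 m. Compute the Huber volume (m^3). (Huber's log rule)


Huber: V = Am * L,  Am = pi*(Dm/200)^2
Am = pi*(41.3/200)^2 = 0.133965 m^2
V = 0.133965*3.7 = 0.4957 m^3

0.4957


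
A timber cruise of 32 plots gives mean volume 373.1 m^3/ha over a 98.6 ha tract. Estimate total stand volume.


Formula: Total Volume = Mean Volume per ha * Total Area
Total Volume = 373.1 m^3/ha * 98.6 ha
Total Volume = 36788 m^3

36788


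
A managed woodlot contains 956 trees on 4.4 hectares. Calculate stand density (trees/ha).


Formula: Stand Density = N_trees / Area_ha
Density = 956 trees / 4.4 ha
Density = 217 trees/ha

217


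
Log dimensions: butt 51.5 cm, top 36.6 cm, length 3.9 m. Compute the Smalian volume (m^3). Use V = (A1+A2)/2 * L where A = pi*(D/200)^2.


Smalian: V = (A1 + A2)/2 * L,  A = pi*(D/200)^2
A1 = pi*(51.5/200)^2 = 0.208307 m^2
A2 = pi*(36.6/200)^2 = 0.105209 m^2
V = (0.208307+0.105209)/2*3.9 = 0.6114 m^3

0.6114


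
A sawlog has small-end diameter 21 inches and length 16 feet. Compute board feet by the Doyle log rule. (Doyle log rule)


Doyle: BF = (D - 4)^2 * L / 16
Adjusted diameter = 21 - 4 = 17 in
(D-4)^2 = 17^2 = 289
BF = 289 * 16 / 16 = 289 BF

289


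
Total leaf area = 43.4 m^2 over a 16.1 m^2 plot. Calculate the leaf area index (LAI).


Formula: LAI = total leaf area / ground area  (dimensionless)
LAI = 43.4 m^2 / 16.1 m^2
LAI = 2.7

2.7


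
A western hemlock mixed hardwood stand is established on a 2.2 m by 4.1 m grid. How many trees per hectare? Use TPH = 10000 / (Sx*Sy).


Formula: TPH = 10000 m^2/ha / (spacing_x * spacing_y)
Area per tree = 2.2 m * 4.1 m = 9.02 m^2
TPH = 10000 / 9.02 = 1109 trees/ha

1109


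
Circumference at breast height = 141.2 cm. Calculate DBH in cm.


Formula: DBH = C / pi
DBH = 141.2 / pi
pi = 3.14159...
DBH = 44.9 cm

44.9


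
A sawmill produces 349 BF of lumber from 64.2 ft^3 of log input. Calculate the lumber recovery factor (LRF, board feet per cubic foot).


Formula: LRF = Lumber Output (BF) / Log Input (ft^3)
LRF = 349 BF / 64.2 ft^3
LRF = 5.44 BF/ft^3

5.44


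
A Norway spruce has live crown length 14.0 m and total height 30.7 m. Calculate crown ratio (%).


Formula: Crown Ratio = (Crown Length / Total Height) * 100
CR = (14.0 m / 30.7 m) * 100
CR = 0.456 * 100 = 45.6%

45.6


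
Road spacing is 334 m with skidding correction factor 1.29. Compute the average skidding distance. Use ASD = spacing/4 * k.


Formula: ASD = (spacing / 4) * correction
Uncorrected distance = spacing / 4 = 334 / 4 = 83.5 m
ASD = 83.5 * 1.29 = 108 m

108


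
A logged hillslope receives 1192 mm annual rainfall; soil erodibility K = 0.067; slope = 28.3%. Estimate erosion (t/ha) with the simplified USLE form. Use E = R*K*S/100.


Formula: E = R * K * S / 100  (simplified USLE)
R * K = 1192 * 0.067 = 79.864
E = 79.864 * 28.3 / 100 = 22.6 t/ha

22.6


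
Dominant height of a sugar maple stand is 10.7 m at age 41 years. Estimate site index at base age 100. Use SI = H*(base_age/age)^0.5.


Formula: SI = H_dom * (base_age / age)^0.5
Age ratio = 100 / 41 = 2.43902
sqrt(age_ratio) = 1.56174
SI = 10.7 * 1.56174 = 16.7 m

16.7


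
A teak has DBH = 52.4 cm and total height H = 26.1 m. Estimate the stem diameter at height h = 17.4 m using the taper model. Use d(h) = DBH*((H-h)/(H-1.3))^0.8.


Taper: d(h) = DBH * ((H - h) / (H - 1.3))^0.8
Numerator = H - h = 26.1 - 17.4 = 8.7 m
Denominator = H - 1.3 = 26.1 - 1.3 = 24.8 m
Ratio = 8.7 / 24.8 = 0.35081
d = 52.4 * 0.35081^0.8 = 22.7 cm

22.7


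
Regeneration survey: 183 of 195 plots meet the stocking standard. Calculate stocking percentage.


Formula: Stocking % = stocked plots / total plots * 100
Stocking = 183 / 195 * 100
Stocking = 0.9385 * 100 = 93.8%

93.8


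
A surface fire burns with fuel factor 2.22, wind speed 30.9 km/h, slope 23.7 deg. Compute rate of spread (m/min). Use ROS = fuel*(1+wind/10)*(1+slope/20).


Formula: ROS = fuel * (1 + wind/10) * (1 + slope/20)
Wind factor = 1 + 30.9/10 = 4.09
Slope factor = 1 + 23.7/20 = 2.185
ROS = 2.22 * 4.09 * 2.185 = 19.84 m/min

19.84


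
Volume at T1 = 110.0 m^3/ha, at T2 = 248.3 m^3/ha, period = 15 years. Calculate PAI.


Formula: PAI = (V_T2 - V_T1) / (T2 - T1)
Volume increment = 248.3 - 110.0 = 138.3 m^3/ha
PAI = 138.3 / 15 = 9.22 m^3/ha/year

9.22


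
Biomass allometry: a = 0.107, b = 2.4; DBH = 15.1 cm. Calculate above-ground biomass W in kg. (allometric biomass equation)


Formula: W = a * DBH^b  (allometric power law)
DBH^b = 15.1^2.4 = 675.3745
W = 0.107 * 675.3745 = 72.3 kg

72.3


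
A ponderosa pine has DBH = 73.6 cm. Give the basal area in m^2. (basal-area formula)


Formula: BA = pi * (DBH/2)^2 / 10000  (cm^2 to m^2)
Radius = DBH/2 = 73.6/2 = 36.8 cm
BA = pi * 36.8^2 / 10000
   = 4254.4704 cm^2 / 10000
   = 0.4254 m^2

0.4254


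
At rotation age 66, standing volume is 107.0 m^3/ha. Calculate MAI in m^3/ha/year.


Formula: MAI = Total Volume / Stand Age
MAI = 107.0 m^3/ha / 66 years
MAI = 1.62 m^3/ha/year

1.62


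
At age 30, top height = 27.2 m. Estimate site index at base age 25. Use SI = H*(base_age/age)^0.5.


Formula: SI = H_dom * (base_age / age)^0.5
Age ratio = 25 / 30 = 0.83333
sqrt(age_ratio) = 0.91287
SI = 27.2 * 0.91287 = 24.8 m

24.8


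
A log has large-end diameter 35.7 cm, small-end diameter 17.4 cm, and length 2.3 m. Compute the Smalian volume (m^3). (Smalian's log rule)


Smalian: V = (A1 + A2)/2 * L,  A = pi*(D/200)^2
A1 = pi*(35.7/200)^2 = 0.100098 m^2
A2 = pi*(17.4/200)^2 = 0.023779 m^2
V = (0.100098+0.023779)/2*2.3 = 0.1425 m^3

0.1425


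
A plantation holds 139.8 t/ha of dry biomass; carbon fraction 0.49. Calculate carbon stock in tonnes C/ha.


Formula: Carbon Stock = Biomass * Carbon Fraction
C = 139.8 t/ha * 0.49
C = 68.5 t C/ha

68.5


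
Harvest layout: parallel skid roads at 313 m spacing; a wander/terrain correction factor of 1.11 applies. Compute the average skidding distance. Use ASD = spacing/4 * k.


Formula: ASD = (spacing / 4) * correction
Uncorrected distance = spacing / 4 = 313 / 4 = 78.25 m
ASD = 78.25 * 1.11 = 87 m

87


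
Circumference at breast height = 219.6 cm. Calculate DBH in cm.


Formula: DBH = C / pi
DBH = 219.6 / pi
pi = 3.14159...
DBH = 69.9 cm

69.9


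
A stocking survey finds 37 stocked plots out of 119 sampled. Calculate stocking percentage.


Formula: Stocking % = stocked plots / total plots * 100
Stocking = 37 / 119 * 100
Stocking = 0.3109 * 100 = 31.1%

31.1


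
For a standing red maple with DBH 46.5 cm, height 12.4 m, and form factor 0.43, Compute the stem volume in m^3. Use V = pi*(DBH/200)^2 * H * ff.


Formula: V = pi * (DBH/200)^2 * H * ff
Radius = DBH/200 = 46.5/200 = 0.2325 m
Radius^2 = 0.2325^2 = 0.05405625 m^2
V = pi * 0.05405625 * 12.4 * 0.43
V = 0.905 m^3

0.905


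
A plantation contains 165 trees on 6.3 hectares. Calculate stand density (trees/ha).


Formula: Stand Density = N_trees / Area_ha
Density = 165 trees / 6.3 ha
Density = 26 trees/ha

26


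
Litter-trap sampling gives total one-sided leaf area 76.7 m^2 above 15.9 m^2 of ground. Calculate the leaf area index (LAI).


Formula: LAI = total leaf area / ground area  (dimensionless)
LAI = 76.7 m^2 / 15.9 m^2
LAI = 4.82

4.82


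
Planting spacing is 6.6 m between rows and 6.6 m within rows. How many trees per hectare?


Formula: TPH = 10000 m^2/ha / (spacing_x * spacing_y)
Area per tree = 6.6 m * 6.6 m = 43.56 m^2
TPH = 10000 / 43.56 = 230 trees/ha

230


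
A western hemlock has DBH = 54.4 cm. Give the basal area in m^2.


Formula: BA = pi * (DBH/2)^2 / 10000  (cm^2 to m^2)
Radius = DBH/2 = 54.4/2 = 27.2 cm
BA = pi * 27.2^2 / 10000
   = 2324.2759 cm^2 / 10000
   = 0.2324 m^2

0.2324


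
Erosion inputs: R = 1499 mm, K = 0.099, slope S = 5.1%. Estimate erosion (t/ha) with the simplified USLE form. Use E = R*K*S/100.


Formula: E = R * K * S / 100  (simplified USLE)
R * K = 1499 * 0.099 = 148.401
E = 148.401 * 5.1 / 100 = 7.57 t/ha

7.57


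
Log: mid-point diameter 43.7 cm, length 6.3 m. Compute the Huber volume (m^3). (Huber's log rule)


Huber: V = Am * L,  Am = pi*(Dm/200)^2
Am = pi*(43.7/200)^2 = 0.149987 m^2
V = 0.149987*6.3 = 0.9449 m^3

0.9449


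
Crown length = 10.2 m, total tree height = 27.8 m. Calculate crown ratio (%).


Formula: Crown Ratio = (Crown Length / Total Height) * 100
CR = (10.2 m / 27.8 m) * 100
CR = 0.3669 * 100 = 36.7%

36.7


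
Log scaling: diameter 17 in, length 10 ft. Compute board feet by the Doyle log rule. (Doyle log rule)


Doyle: BF = (D - 4)^2 * L / 16
Adjusted diameter = 17 - 4 = 13 in
(D-4)^2 = 13^2 = 169
BF = 169 * 10 / 16 = 106 BF

106


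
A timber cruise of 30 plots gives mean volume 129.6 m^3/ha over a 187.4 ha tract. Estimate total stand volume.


Formula: Total Volume = Mean Volume per ha * Total Area
Total Volume = 129.6 m^3/ha * 187.4 ha
Total Volume = 24287 m^3

24287


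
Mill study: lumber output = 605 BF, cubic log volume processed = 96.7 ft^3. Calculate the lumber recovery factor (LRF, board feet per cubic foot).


Formula: LRF = Lumber Output (BF) / Log Input (ft^3)
LRF = 605 BF / 96.7 ft^3
LRF = 6.26 BF/ft^3

6.26


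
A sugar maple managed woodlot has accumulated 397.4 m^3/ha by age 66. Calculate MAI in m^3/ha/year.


Formula: MAI = Total Volume / Stand Age
MAI = 397.4 m^3/ha / 66 years
MAI = 6.02 m^3/ha/year

6.02


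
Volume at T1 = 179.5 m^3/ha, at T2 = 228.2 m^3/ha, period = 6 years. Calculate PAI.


Formula: PAI = (V_T2 - V_T1) / (T2 - T1)
Volume increment = 228.2 - 179.5 = 48.7 m^3/ha
PAI = 48.7 / 6 = 8.12 m^3/ha/year

8.12


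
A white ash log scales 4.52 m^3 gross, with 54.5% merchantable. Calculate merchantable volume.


Formula: MV = V_total * (merchantable_pct / 100)
Merchantable fraction = 54.5% / 100 = 0.545
MV = 4.52 m^3 * 0.545 = 2.463 m^3

2.463


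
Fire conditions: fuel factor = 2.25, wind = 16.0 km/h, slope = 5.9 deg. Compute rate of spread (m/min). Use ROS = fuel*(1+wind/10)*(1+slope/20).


Formula: ROS = fuel * (1 + wind/10) * (1 + slope/20)
Wind factor = 1 + 16.0/10 = 2.6
Slope factor = 1 + 5.9/20 = 1.295
ROS = 2.25 * 2.6 * 1.295 = 7.58 m/min

7.58


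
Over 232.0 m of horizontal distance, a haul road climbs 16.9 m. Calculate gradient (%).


Formula: Gradient = rise / run * 100
Gradient = 16.9 / 232.0 * 100 = 7.3%

7.3


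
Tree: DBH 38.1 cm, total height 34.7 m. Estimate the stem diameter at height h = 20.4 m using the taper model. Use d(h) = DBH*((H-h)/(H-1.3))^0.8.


Taper: d(h) = DBH * ((H - h) / (H - 1.3))^0.8
Numerator = H - h = 34.7 - 20.4 = 14.3 m
Denominator = H - 1.3 = 34.7 - 1.3 = 33.4 m
Ratio = 14.3 / 33.4 = 0.42814
d = 38.1 * 0.42814^0.8 = 19.3 cm

19.3


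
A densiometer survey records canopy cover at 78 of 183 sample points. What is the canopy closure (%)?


Formula: Canopy closure = covered points / total points * 100
Closure = 78 / 183 * 100
Closure = 0.4262 * 100 = 42.6%

42.6


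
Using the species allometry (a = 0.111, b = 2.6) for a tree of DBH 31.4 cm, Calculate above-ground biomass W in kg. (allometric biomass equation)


Formula: W = a * DBH^b  (allometric power law)
DBH^b = 31.4^2.6 = 7798.6079
W = 0.111 * 7798.6079 = 865.6 kg

865.6


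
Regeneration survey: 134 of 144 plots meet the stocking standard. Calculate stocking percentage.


Formula: Stocking % = stocked plots / total plots * 100
Stocking = 134 / 144 * 100
Stocking = 0.9306 * 100 = 93.1%

93.1


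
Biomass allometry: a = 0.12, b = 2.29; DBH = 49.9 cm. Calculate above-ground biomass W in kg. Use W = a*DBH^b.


Formula: W = a * DBH^b  (allometric power law)
DBH^b = 49.9^2.29 = 7738.3835
W = 0.12 * 7738.3835 = 928.6 kg

928.6


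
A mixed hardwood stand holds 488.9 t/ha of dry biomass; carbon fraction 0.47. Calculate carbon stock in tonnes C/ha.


Formula: Carbon Stock = Biomass * Carbon Fraction
C = 488.9 t/ha * 0.47
C = 229.8 t C/ha

229.8


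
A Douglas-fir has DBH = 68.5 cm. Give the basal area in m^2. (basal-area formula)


Formula: BA = pi * (DBH/2)^2 / 10000  (cm^2 to m^2)
Radius = DBH/2 = 68.5/2 = 34.25 cm
BA = pi * 34.25^2 / 10000
   = 3685.2845 cm^2 / 10000
   = 0.3685 m^2

0.3685


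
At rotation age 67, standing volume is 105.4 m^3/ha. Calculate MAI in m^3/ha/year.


Formula: MAI = Total Volume / Stand Age
MAI = 105.4 m^3/ha / 67 years
MAI = 1.57 m^3/ha/year

1.57


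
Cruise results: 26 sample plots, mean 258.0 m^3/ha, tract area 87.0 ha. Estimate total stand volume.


Formula: Total Volume = Mean Volume per ha * Total Area
Total Volume = 258.0 m^3/ha * 87.0 ha
Total Volume = 22446 m^3

22446


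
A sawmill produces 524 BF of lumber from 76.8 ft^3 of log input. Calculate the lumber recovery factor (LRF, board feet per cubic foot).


Formula: LRF = Lumber Output (BF) / Log Input (ft^3)
LRF = 524 BF / 76.8 ft^3
LRF = 6.82 BF/ft^3

6.82


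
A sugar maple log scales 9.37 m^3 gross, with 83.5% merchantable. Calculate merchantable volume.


Formula: MV = V_total * (merchantable_pct / 100)
Merchantable fraction = 83.5% / 100 = 0.835
MV = 9.37 m^3 * 0.835 = 7.824 m^3

7.824


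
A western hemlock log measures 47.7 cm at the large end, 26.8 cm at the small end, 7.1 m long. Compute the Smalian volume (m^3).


Smalian: V = (A1 + A2)/2 * L,  A = pi*(D/200)^2
A1 = pi*(47.7/200)^2 = 0.178701 m^2
A2 = pi*(26.8/200)^2 = 0.05641 m^2
V = (0.178701+0.05641)/2*7.1 = 0.8346 m^3

0.8346


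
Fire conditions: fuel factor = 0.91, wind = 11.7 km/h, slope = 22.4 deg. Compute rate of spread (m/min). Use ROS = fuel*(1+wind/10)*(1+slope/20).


Formula: ROS = fuel * (1 + wind/10) * (1 + slope/20)
Wind factor = 1 + 11.7/10 = 2.17
Slope factor = 1 + 22.4/20 = 2.12
ROS = 0.91 * 2.17 * 2.12 = 4.19 m/min

4.19


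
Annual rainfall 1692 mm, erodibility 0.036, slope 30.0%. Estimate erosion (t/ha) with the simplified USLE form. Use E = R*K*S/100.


Formula: E = R * K * S / 100  (simplified USLE)
R * K = 1692 * 0.036 = 60.912
E = 60.912 * 30.0 / 100 = 18.27 t/ha

18.27


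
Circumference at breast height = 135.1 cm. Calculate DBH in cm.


Formula: DBH = C / pi
DBH = 135.1 / pi
pi = 3.14159...
DBH = 43.0 cm

43.0


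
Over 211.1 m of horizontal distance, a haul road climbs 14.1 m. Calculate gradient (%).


Formula: Gradient = rise / run * 100
Gradient = 14.1 / 211.1 * 100 = 6.7%

6.7


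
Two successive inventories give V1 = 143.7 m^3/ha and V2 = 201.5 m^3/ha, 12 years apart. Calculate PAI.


Formula: PAI = (V_T2 - V_T1) / (T2 - T1)
Volume increment = 201.5 - 143.7 = 57.8 m^3/ha
PAI = 57.8 / 12 = 4.82 m^3/ha/year

4.82


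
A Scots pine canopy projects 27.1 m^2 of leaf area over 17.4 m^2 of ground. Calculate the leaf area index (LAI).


Formula: LAI = total leaf area / ground area  (dimensionless)
LAI = 27.1 m^2 / 17.4 m^2
LAI = 1.56

1.56


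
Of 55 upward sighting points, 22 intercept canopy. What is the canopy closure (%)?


Formula: Canopy closure = covered points / total points * 100
Closure = 22 / 55 * 100
Closure = 0.4 * 100 = 40.0%

40.0


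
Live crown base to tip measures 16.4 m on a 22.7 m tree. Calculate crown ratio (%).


Formula: Crown Ratio = (Crown Length / Total Height) * 100
CR = (16.4 m / 22.7 m) * 100
CR = 0.7225 * 100 = 72.2%

72.2


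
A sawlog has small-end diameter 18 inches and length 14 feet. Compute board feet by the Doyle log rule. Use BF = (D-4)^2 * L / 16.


Doyle: BF = (D - 4)^2 * L / 16
Adjusted diameter = 18 - 4 = 14 in
(D-4)^2 = 14^2 = 196
BF = 196 * 14 / 16 = 172 BF

172


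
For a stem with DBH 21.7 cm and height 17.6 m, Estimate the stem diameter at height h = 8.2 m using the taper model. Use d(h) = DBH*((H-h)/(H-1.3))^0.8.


Taper: d(h) = DBH * ((H - h) / (H - 1.3))^0.8
Numerator = H - h = 17.6 - 8.2 = 9.4 m
Denominator = H - 1.3 = 17.6 - 1.3 = 16.3 m
Ratio = 9.4 / 16.3 = 0.57669
d = 21.7 * 0.57669^0.8 = 14.0 cm

14.0


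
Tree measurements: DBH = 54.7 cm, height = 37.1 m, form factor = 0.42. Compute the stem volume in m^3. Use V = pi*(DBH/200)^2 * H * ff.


Formula: V = pi * (DBH/200)^2 * H * ff
Radius = DBH/200 = 54.7/200 = 0.2735 m
Radius^2 = 0.2735^2 = 0.07480225 m^2
V = pi * 0.07480225 * 37.1 * 0.42
V = 3.662 m^3

3.662


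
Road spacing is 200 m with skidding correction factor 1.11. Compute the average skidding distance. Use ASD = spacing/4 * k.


Formula: ASD = (spacing / 4) * correction
Uncorrected distance = spacing / 4 = 200 / 4 = 50 m
ASD = 50 * 1.11 = 56 m

56


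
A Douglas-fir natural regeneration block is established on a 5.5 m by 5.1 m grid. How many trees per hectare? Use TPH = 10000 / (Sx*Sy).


Formula: TPH = 10000 m^2/ha / (spacing_x * spacing_y)
Area per tree = 5.5 m * 5.1 m = 28.05 m^2
TPH = 10000 / 28.05 = 357 trees/ha

357


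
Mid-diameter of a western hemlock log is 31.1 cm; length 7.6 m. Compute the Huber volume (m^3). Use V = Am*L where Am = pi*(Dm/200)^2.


Huber: V = Am * L,  Am = pi*(Dm/200)^2
Am = pi*(31.1/200)^2 = 0.075964 m^2
V = 0.075964*7.6 = 0.5773 m^3

0.5773


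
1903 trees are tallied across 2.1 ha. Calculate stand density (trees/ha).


Formula: Stand Density = N_trees / Area_ha
Density = 1903 trees / 2.1 ha
Density = 906 trees/ha

906


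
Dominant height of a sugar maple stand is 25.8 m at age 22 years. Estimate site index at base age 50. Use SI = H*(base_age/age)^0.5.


Formula: SI = H_dom * (base_age / age)^0.5
Age ratio = 50 / 22 = 2.27273
sqrt(age_ratio) = 1.50756
SI = 25.8 * 1.50756 = 38.9 m

38.9


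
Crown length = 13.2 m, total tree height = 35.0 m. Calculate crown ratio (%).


Formula: Crown Ratio = (Crown Length / Total Height) * 100
CR = (13.2 m / 35.0 m) * 100
CR = 0.3771 * 100 = 37.7%

37.7


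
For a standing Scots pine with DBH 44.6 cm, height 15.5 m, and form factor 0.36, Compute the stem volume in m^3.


Formula: V = pi * (DBH/200)^2 * H * ff
Radius = DBH/200 = 44.6/200 = 0.223 m
Radius^2 = 0.223^2 = 0.049729 m^2
V = pi * 0.049729 * 15.5 * 0.36
V = 0.872 m^3

0.872


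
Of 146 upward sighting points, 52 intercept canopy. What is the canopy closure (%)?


Formula: Canopy closure = covered points / total points * 100
Closure = 52 / 146 * 100
Closure = 0.3562 * 100 = 35.6%

35.6


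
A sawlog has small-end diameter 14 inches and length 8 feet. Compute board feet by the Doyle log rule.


Doyle: BF = (D - 4)^2 * L / 16
Adjusted diameter = 14 - 4 = 10 in
(D-4)^2 = 10^2 = 100
BF = 100 * 8 / 16 = 50 BF

50


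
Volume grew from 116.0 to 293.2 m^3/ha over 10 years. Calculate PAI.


Formula: PAI = (V_T2 - V_T1) / (T2 - T1)
Volume increment = 293.2 - 116.0 = 177.2 m^3/ha
PAI = 177.2 / 10 = 17.72 m^3/ha/year

17.72


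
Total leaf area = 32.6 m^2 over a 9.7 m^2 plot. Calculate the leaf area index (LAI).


Formula: LAI = total leaf area / ground area  (dimensionless)
LAI = 32.6 m^2 / 9.7 m^2
LAI = 3.36

3.36


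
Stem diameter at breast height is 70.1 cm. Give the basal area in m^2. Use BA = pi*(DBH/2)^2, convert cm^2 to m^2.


Formula: BA = pi * (DBH/2)^2 / 10000  (cm^2 to m^2)
Radius = DBH/2 = 70.1/2 = 35.05 cm
BA = pi * 35.05^2 / 10000
   = 3859.4544 cm^2 / 10000
   = 0.3859 m^2

0.3859


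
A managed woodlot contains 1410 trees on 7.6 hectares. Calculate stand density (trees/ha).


Formula: Stand Density = N_trees / Area_ha
Density = 1410 trees / 7.6 ha
Density = 186 trees/ha

186


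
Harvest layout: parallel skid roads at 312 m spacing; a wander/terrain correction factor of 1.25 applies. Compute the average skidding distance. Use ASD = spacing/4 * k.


Formula: ASD = (spacing / 4) * correction
Uncorrected distance = spacing / 4 = 312 / 4 = 78 m
ASD = 78 * 1.25 = 98 m

98


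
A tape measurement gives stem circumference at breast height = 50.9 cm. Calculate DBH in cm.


Formula: DBH = C / pi
DBH = 50.9 / pi
pi = 3.14159...
DBH = 16.2 cm

16.2


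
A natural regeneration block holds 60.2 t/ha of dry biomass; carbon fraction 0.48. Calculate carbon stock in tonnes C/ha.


Formula: Carbon Stock = Biomass * Carbon Fraction
C = 60.2 t/ha * 0.48
C = 28.9 t C/ha

28.9


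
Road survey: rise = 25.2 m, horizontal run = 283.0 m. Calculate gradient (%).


Formula: Gradient = rise / run * 100
Gradient = 25.2 / 283.0 * 100 = 8.9%

8.9


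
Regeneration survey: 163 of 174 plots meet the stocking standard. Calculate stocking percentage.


Formula: Stocking % = stocked plots / total plots * 100
Stocking = 163 / 174 * 100
Stocking = 0.9368 * 100 = 93.7%

93.7


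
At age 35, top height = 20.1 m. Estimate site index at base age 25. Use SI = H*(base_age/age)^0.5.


Formula: SI = H_dom * (base_age / age)^0.5
Age ratio = 25 / 35 = 0.71429
sqrt(age_ratio) = 0.84515
SI = 20.1 * 0.84515 = 17.0 m

17.0


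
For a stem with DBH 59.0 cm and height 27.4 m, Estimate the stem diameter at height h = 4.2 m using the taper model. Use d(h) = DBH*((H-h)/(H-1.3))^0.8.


Taper: d(h) = DBH * ((H - h) / (H - 1.3))^0.8
Numerator = H - h = 27.4 - 4.2 = 23.2 m
Denominator = H - 1.3 = 27.4 - 1.3 = 26.1 m
Ratio = 23.2 / 26.1 = 0.88889
d = 59.0 * 0.88889^0.8 = 53.7 cm

53.7


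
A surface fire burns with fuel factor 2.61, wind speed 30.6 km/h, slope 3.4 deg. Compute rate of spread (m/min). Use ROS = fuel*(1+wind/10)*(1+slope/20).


Formula: ROS = fuel * (1 + wind/10) * (1 + slope/20)
Wind factor = 1 + 30.6/10 = 4.06
Slope factor = 1 + 3.4/20 = 1.17
ROS = 2.61 * 4.06 * 1.17 = 12.4 m/min

12.4


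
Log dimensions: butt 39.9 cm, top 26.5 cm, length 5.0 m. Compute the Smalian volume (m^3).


Smalian: V = (A1 + A2)/2 * L,  A = pi*(D/200)^2
A1 = pi*(39.9/200)^2 = 0.125036 m^2
A2 = pi*(26.5/200)^2 = 0.055155 m^2
V = (0.125036+0.055155)/2*5.0 = 0.4505 m^3

0.4505


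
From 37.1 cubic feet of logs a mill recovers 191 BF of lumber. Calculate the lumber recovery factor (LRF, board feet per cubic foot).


Formula: LRF = Lumber Output (BF) / Log Input (ft^3)
LRF = 191 BF / 37.1 ft^3
LRF = 5.15 BF/ft^3

5.15


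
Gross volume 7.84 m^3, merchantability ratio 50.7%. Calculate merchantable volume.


Formula: MV = V_total * (merchantable_pct / 100)
Merchantable fraction = 50.7% / 100 = 0.507
MV = 7.84 m^3 * 0.507 = 3.975 m^3

3.975


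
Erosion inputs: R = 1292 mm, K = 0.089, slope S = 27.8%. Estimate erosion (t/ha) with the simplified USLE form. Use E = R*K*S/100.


Formula: E = R * K * S / 100  (simplified USLE)
R * K = 1292 * 0.089 = 114.988
E = 114.988 * 27.8 / 100 = 31.97 t/ha

31.97


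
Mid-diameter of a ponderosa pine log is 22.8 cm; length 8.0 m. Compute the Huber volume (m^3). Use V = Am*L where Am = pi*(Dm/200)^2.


Huber: V = Am * L,  Am = pi*(Dm/200)^2
Am = pi*(22.8/200)^2 = 0.040828 m^2
V = 0.040828*8.0 = 0.3266 m^3

0.3266


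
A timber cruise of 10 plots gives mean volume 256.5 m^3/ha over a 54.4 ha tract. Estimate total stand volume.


Formula: Total Volume = Mean Volume per ha * Total Area
Total Volume = 256.5 m^3/ha * 54.4 ha
Total Volume = 13954 m^3

13954


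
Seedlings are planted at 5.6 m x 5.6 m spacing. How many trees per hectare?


Formula: TPH = 10000 m^2/ha / (spacing_x * spacing_y)
Area per tree = 5.6 m * 5.6 m = 31.36 m^2
TPH = 10000 / 31.36 = 319 trees/ha

319


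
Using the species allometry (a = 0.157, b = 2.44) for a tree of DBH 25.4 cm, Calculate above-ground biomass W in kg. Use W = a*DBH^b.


Formula: W = a * DBH^b  (allometric power law)
DBH^b = 25.4^2.44 = 2677.8995
W = 0.157 * 2677.8995 = 420.4 kg

420.4


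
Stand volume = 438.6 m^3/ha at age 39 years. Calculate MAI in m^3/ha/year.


Formula: MAI = Total Volume / Stand Age
MAI = 438.6 m^3/ha / 39 years
MAI = 11.25 m^3/ha/year

11.25


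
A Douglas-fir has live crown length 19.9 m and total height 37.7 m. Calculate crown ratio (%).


Formula: Crown Ratio = (Crown Length / Total Height) * 100
CR = (19.9 m / 37.7 m) * 100
CR = 0.5279 * 100 = 52.8%

52.8


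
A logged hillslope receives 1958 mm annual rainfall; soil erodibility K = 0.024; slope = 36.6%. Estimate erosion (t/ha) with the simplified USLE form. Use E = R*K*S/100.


Formula: E = R * K * S / 100  (simplified USLE)
R * K = 1958 * 0.024 = 46.992
E = 46.992 * 36.6 / 100 = 17.2 t/ha

17.2


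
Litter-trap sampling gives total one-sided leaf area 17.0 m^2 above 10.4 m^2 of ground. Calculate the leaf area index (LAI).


Formula: LAI = total leaf area / ground area  (dimensionless)
LAI = 17.0 m^2 / 10.4 m^2
LAI = 1.63

1.63


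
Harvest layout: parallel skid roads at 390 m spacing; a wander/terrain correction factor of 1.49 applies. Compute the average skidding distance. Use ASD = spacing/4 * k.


Formula: ASD = (spacing / 4) * correction
Uncorrected distance = spacing / 4 = 390 / 4 = 97.5 m
ASD = 97.5 * 1.49 = 145 m

145


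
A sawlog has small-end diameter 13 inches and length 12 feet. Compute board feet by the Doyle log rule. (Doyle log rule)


Doyle: BF = (D - 4)^2 * L / 16
Adjusted diameter = 13 - 4 = 9 in
(D-4)^2 = 9^2 = 81
BF = 81 * 12 / 16 = 61 BF

61


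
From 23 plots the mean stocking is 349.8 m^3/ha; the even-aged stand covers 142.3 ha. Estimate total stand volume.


Formula: Total Volume = Mean Volume per ha * Total Area
Total Volume = 349.8 m^3/ha * 142.3 ha
Total Volume = 49777 m^3

49777


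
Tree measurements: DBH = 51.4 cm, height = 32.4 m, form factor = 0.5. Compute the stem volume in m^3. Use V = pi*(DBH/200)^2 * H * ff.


Formula: V = pi * (DBH/200)^2 * H * ff
Radius = DBH/200 = 51.4/200 = 0.257 m
Radius^2 = 0.257^2 = 0.066049 m^2
V = pi * 0.066049 * 32.4 * 0.5
V = 3.361 m^3

3.361
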